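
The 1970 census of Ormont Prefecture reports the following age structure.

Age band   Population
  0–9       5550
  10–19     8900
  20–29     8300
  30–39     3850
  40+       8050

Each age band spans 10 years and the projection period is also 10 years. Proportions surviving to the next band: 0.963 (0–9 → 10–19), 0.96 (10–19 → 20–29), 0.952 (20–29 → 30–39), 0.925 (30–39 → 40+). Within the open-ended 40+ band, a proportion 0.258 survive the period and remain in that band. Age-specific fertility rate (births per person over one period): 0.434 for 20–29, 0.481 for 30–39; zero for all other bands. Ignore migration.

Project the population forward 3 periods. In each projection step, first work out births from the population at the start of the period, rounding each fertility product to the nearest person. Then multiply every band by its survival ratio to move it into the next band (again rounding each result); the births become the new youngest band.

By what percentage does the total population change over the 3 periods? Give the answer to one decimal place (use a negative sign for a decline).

Period 1.
Births: 8300 × 0.434 = 3602, 3850 × 0.481 = 1852 — total 5454
10–19: 5550 × 0.963 = 5345
20–29: 8900 × 0.96 = 8544
30–39: 8300 × 0.952 = 7902
40+: 3850 × 0.925 + 8050 × 0.258 = 3561 + 2077 = 5638
→ [5454, 5345, 8544, 7902, 5638]
Period 2.
Births: 8544 × 0.434 = 3708, 7902 × 0.481 = 3801 — total 7509
10–19: 5454 × 0.963 = 5252
20–29: 5345 × 0.96 = 5131
30–39: 8544 × 0.952 = 8134
40+: 7902 × 0.925 + 5638 × 0.258 = 7309 + 1455 = 8764
→ [7509, 5252, 5131, 8134, 8764]
Period 3.
Births: 5131 × 0.434 = 2227, 8134 × 0.481 = 3912 — total 6139
10–19: 7509 × 0.963 = 7231
20–29: 5252 × 0.96 = 5042
30–39: 5131 × 0.952 = 4885
40+: 8134 × 0.925 + 8764 × 0.258 = 7524 + 2261 = 9785
→ [6139, 7231, 5042, 4885, 9785]
Total: 34650 → 33082; change = -1568; percentage change = -4.5%

-4.5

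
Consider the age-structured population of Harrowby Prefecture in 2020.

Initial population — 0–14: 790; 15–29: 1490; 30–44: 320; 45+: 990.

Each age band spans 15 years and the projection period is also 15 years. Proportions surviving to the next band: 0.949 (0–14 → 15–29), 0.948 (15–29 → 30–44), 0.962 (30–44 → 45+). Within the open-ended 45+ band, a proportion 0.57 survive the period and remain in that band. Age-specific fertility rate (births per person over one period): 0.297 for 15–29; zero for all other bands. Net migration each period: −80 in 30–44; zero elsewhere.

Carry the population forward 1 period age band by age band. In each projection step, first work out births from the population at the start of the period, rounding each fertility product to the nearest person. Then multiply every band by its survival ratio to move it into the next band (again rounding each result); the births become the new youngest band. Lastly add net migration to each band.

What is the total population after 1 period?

Numbering the bands 1..4 from youngest to oldest:
[period 1]
Births: 1490 × 0.297 = 443
Band 2: 790 × 0.949 = 750
Band 3: 1490 × 0.948 = 1413
Band 4: 320 × 0.962 + 990 × 0.57 = 308 + 564 = 872
Net migration: Band 3 − 80 → 1333
Giving 443 / 750 / 1333 / 872.
Total after period 1: 443 + 750 + 1333 + 872 = 3398

3398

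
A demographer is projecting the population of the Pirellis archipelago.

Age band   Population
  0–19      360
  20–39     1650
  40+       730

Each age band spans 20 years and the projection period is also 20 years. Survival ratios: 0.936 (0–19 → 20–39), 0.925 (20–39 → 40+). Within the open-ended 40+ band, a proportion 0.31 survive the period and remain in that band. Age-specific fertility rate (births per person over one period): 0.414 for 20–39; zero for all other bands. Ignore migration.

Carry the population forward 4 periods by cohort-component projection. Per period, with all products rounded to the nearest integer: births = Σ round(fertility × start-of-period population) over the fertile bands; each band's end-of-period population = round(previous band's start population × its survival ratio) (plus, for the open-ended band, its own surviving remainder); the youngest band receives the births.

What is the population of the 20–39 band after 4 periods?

248

[period 1]
Births: 1650 × 0.414 = 683
20–39: 360 × 0.936 = 337
40+: 1650 × 0.925 + 730 × 0.31 = 1526 + 226 = 1752
→ [683, 337, 1752]
[period 2]
Births: 337 × 0.414 = 140
20–39: 683 × 0.936 = 639
40+: 337 × 0.925 + 1752 × 0.31 = 312 + 543 = 855
→ [140, 639, 855]
[period 3]
Births: 639 × 0.414 = 265
20–39: 140 × 0.936 = 131
40+: 639 × 0.925 + 855 × 0.31 = 591 + 265 = 856
→ [265, 131, 856]
[period 4]
Births: 131 × 0.414 = 54
20–39: 265 × 0.936 = 248
40+: 131 × 0.925 + 856 × 0.31 = 121 + 265 = 386
→ [54, 248, 386]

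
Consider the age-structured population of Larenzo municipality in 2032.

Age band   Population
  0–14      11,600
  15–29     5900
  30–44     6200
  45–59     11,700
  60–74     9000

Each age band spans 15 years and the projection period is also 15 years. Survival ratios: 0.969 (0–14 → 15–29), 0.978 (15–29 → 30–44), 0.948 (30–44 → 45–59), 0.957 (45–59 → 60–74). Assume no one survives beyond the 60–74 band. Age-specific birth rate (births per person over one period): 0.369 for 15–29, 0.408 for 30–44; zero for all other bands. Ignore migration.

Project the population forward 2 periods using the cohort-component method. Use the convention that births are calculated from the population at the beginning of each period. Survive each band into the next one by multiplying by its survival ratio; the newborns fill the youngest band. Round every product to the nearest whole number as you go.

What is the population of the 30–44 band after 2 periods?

After projecting period 1:
Births: 5900 * 0.369 = 2177 ; 6200 * 0.408 = 2530 → total 4707
15–29: 11600 * 0.969 = 11240
30–44: 5900 * 0.978 = 5770
45–59: 6200 * 0.948 = 5878
60–74: 11700 * 0.957 = 11197
Giving 4707 / 11240 / 5770 / 5878 / 11197.
After projecting period 2:
Births: 11240 * 0.369 = 4148 ; 5770 * 0.408 = 2354 → total 6502
15–29: 4707 * 0.969 = 4561
30–44: 11240 * 0.978 = 10993
45–59: 5770 * 0.948 = 5470
60–74: 5878 * 0.957 = 5625
Giving 6502 / 4561 / 10993 / 5470 / 5625.

10993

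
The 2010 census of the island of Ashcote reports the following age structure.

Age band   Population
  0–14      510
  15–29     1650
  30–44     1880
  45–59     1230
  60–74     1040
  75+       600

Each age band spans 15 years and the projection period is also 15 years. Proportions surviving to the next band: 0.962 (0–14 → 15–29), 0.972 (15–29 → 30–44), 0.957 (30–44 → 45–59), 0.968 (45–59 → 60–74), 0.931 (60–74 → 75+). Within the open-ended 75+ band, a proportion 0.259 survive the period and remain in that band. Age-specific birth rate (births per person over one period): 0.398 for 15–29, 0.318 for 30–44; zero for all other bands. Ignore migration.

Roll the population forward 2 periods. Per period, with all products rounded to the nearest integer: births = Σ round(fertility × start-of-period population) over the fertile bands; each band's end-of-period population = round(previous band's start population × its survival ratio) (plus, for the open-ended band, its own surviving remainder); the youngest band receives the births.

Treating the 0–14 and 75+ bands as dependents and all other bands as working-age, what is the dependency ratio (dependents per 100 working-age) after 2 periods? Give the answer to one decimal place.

— Period 1 —
Births: 1650 × 0.398 = 657, 1880 × 0.318 = 598 → total 1255
15–29: 510 × 0.962 = 491
30–44: 1650 × 0.972 = 1604
45–59: 1880 × 0.957 = 1799
60–74: 1230 × 0.968 = 1191
75+: 1040 × 0.931 + 600 × 0.259 = 968 + 155 = 1123
Population now: 0–14=1255, 15–29=491, 30–44=1604, 45–59=1799, 60–74=1191, 75+=1123
— Period 2 —
Births: 491 × 0.398 = 195, 1604 × 0.318 = 510 → total 705
15–29: 1255 × 0.962 = 1207
30–44: 491 × 0.972 = 477
45–59: 1604 × 0.957 = 1535
60–74: 1799 × 0.968 = 1741
75+: 1191 × 0.931 + 1123 × 0.259 = 1109 + 291 = 1400
Population now: 0–14=705, 15–29=1207, 30–44=477, 45–59=1535, 60–74=1741, 75+=1400
Dependents (band 0–14 + band 75+) = 705 + 1400 = 2105; working-age = 4960; ratio = 2105/4960 × 100 = 42.4

42.4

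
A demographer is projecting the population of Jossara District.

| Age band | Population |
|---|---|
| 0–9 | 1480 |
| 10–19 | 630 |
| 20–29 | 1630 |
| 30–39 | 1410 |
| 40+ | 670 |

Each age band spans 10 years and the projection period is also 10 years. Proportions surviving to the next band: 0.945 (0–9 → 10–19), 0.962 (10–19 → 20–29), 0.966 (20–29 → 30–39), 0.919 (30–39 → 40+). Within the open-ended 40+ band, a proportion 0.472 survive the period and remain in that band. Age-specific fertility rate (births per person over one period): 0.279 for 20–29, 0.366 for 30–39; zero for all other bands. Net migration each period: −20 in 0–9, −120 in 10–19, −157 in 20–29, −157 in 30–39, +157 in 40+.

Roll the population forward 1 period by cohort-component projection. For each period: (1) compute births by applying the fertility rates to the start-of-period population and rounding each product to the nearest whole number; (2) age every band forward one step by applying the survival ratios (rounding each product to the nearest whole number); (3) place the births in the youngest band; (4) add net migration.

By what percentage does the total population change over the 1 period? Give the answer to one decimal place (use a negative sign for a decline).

Numbering the groups 1..5 from youngest to oldest:
— Period 1 —
Births: 1630 × 0.279 = 455  |  1410 × 0.366 = 516 → 971
Group 2: 1480 × 0.945 = 1399
Group 3: 630 × 0.962 = 606
Group 4: 1630 × 0.966 = 1575
Group 5: 1410 × 0.919 + 670 × 0.472 = 1296 + 316 = 1612
Net migration: Group 1 − 20 → 951; Group 2 − 120 → 1279; Group 3 − 157 → 449; Group 4 − 157 → 1418; Group 5 + 157 → 1769
Population now: 0–9=951, 10–19=1279, 20–29=449, 30–39=1418, 40+=1769
Total: 5820 → 5866; change = 46; percentage change = 0.8%

0.8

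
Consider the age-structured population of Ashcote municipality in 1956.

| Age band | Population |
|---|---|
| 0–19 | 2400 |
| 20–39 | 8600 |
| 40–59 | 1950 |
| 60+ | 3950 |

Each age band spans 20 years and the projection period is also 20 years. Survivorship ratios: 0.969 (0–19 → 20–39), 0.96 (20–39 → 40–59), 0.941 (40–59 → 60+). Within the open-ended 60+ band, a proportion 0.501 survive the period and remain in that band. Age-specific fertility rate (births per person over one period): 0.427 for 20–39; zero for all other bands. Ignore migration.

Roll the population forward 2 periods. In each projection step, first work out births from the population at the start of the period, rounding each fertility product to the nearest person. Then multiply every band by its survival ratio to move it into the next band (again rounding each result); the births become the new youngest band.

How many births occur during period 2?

993

(Groups numbered youngest = 1 to oldest = 4.)
[period 1]
Births: 8600 × 0.427 = 3672
Group 2: 2400 × 0.969 = 2326
Group 3: 8600 × 0.96 = 8256
Group 4: 1950 × 0.941 + 3950 × 0.501 = 1835 + 1979 = 3814
→ [3672, 2326, 8256, 3814]
[period 2]
Births: 2326 × 0.427 = 993
Group 2: 3672 × 0.969 = 3558
Group 3: 2326 × 0.96 = 2233
Group 4: 8256 × 0.941 + 3814 × 0.501 = 7769 + 1911 = 9680
→ [993, 3558, 2233, 9680]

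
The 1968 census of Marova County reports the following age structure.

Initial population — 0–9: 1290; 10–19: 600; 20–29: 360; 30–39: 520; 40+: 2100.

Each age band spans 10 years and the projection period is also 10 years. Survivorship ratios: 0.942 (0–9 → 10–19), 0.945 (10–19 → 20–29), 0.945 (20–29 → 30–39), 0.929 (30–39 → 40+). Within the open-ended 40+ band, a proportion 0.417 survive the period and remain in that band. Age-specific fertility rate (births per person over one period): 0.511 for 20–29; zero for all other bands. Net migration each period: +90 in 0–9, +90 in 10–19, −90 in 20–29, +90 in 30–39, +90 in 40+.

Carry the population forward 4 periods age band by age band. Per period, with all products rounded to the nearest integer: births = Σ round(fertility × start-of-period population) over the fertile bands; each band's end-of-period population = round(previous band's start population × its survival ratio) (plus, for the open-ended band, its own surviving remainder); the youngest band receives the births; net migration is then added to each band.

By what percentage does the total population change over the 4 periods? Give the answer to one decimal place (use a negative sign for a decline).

-35.1

Let group 1 be 0–9 through group 5 = 40+.
Period 1:
Births: 360 * 0.511 = 184
Group 2: 1290 * 0.942 = 1215
Group 3: 600 * 0.945 = 567
Group 4: 360 * 0.945 = 340
Group 5: 520 * 0.929 + 2100 * 0.417 = 483 + 876 = 1359
Net migration: Group 1 + 90 → 274; Group 2 + 90 → 1305; Group 3 − 90 → 477; Group 4 + 90 → 430; Group 5 + 90 → 1449
End of period: [274, 1305, 477, 430, 1449]
Period 2:
Births: 477 * 0.511 = 244
Group 2: 274 * 0.942 = 258
Group 3: 1305 * 0.945 = 1233
Group 4: 477 * 0.945 = 451
Group 5: 430 * 0.929 + 1449 * 0.417 = 399 + 604 = 1003
Net migration: Group 1 + 90 → 334; Group 2 + 90 → 348; Group 3 − 90 → 1143; Group 4 + 90 → 541; Group 5 + 90 → 1093
End of period: [334, 348, 1143, 541, 1093]
Period 3:
Births: 1143 * 0.511 = 584
Group 2: 334 * 0.942 = 315
Group 3: 348 * 0.945 = 329
Group 4: 1143 * 0.945 = 1080
Group 5: 541 * 0.929 + 1093 * 0.417 = 503 + 456 = 959
Net migration: Group 1 + 90 → 674; Group 2 + 90 → 405; Group 3 − 90 → 239; Group 4 + 90 → 1170; Group 5 + 90 → 1049
End of period: [674, 405, 239, 1170, 1049]
Period 4:
Births: 239 * 0.511 = 122
Group 2: 674 * 0.942 = 635
Group 3: 405 * 0.945 = 383
Group 4: 239 * 0.945 = 226
Group 5: 1170 * 0.929 + 1049 * 0.417 = 1087 + 437 = 1524
Net migration: Group 1 + 90 → 212; Group 2 + 90 → 725; Group 3 − 90 → 293; Group 4 + 90 → 316; Group 5 + 90 → 1614
End of period: [212, 725, 293, 316, 1614]
Total: 4870 → 3160; change = -1710; percentage change = -35.1%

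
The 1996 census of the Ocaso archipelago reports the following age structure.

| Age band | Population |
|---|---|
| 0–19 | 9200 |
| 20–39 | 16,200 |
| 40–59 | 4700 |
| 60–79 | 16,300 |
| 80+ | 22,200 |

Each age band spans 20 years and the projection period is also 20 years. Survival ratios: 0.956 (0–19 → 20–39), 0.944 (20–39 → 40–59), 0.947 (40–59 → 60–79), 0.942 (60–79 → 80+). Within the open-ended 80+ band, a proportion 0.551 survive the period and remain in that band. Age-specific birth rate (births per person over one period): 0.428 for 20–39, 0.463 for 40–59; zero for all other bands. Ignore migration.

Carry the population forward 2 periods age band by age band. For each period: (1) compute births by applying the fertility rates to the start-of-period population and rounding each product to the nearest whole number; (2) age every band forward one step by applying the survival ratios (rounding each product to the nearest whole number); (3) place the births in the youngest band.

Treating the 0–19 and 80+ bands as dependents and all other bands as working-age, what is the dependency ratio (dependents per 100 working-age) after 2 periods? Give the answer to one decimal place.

Period 1.
Births: 16200 × 0.428 = 6934, 4700 × 0.463 = 2176 ⇒ total 9110
20–39: 9200 × 0.956 = 8795
40–59: 16200 × 0.944 = 15293
60–79: 4700 × 0.947 = 4451
80+: 16300 × 0.942 + 22200 × 0.551 = 15355 + 12232 = 27587
→ [9110, 8795, 15293, 4451, 27587]
Period 2.
Births: 8795 × 0.428 = 3764, 15293 × 0.463 = 7081 ⇒ total 10845
20–39: 9110 × 0.956 = 8709
40–59: 8795 × 0.944 = 8302
60–79: 15293 × 0.947 = 14482
80+: 4451 × 0.942 + 27587 × 0.551 = 4193 + 15200 = 19393
→ [10845, 8709, 8302, 14482, 19393]
Dependents (band 0–19 + band 80+) = 10845 + 19393 = 30238; working-age = 31493; ratio = 30238/31493 × 100 = 96.0

96.0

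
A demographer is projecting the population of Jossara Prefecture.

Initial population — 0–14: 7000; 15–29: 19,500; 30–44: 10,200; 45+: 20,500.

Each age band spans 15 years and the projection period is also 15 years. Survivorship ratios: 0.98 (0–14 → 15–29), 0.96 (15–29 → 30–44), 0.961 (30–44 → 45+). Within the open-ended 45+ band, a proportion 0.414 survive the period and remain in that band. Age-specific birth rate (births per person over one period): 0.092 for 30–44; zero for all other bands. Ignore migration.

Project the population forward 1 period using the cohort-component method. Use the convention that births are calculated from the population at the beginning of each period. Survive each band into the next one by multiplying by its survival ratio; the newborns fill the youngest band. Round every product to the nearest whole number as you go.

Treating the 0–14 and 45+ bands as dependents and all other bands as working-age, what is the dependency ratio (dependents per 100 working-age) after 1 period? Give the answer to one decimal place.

Let group 1 be 0–14 through group 4 = 45+.
[period 1]
Births: 10200 * 0.092 = 938
Group 2: 7000 * 0.98 = 6860
Group 3: 19500 * 0.96 = 18720
Group 4: 10200 * 0.961 + 20500 * 0.414 = 9802 + 8487 = 18289
Giving 938 / 6860 / 18720 / 18289.
Dependents (band 0–14 + band 45+) = 938 + 18289 = 19227; working-age = 25580; ratio = 19227/25580 × 100 = 75.2

75.2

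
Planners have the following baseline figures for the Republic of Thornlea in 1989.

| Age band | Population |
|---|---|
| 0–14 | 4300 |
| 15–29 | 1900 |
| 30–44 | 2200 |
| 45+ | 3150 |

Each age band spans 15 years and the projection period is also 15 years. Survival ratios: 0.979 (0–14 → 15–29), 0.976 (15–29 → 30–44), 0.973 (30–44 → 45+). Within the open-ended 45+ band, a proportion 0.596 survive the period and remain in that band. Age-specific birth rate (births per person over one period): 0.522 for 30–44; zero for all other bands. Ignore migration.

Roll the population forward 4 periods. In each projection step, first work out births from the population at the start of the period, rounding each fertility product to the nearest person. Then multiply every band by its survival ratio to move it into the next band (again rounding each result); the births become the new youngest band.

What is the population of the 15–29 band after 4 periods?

2100

After projecting period 1:
Births: 2200 × 0.522 = 1148
15–29: 4300 × 0.979 = 4210
30–44: 1900 × 0.976 = 1854
45+: 2200 × 0.973 + 3150 × 0.596 = 2141 + 1877 = 4018
→ [1148, 4210, 1854, 4018]
After projecting period 2:
Births: 1854 × 0.522 = 968
15–29: 1148 × 0.979 = 1124
30–44: 4210 × 0.976 = 4109
45+: 1854 × 0.973 + 4018 × 0.596 = 1804 + 2395 = 4199
→ [968, 1124, 4109, 4199]
After projecting period 3:
Births: 4109 × 0.522 = 2145
15–29: 968 × 0.979 = 948
30–44: 1124 × 0.976 = 1097
45+: 4109 × 0.973 + 4199 × 0.596 = 3998 + 2503 = 6501
→ [2145, 948, 1097, 6501]
After projecting period 4:
Births: 1097 × 0.522 = 573
15–29: 2145 × 0.979 = 2100
30–44: 948 × 0.976 = 925
45+: 1097 × 0.973 + 6501 × 0.596 = 1067 + 3875 = 4942
→ [573, 2100, 925, 4942]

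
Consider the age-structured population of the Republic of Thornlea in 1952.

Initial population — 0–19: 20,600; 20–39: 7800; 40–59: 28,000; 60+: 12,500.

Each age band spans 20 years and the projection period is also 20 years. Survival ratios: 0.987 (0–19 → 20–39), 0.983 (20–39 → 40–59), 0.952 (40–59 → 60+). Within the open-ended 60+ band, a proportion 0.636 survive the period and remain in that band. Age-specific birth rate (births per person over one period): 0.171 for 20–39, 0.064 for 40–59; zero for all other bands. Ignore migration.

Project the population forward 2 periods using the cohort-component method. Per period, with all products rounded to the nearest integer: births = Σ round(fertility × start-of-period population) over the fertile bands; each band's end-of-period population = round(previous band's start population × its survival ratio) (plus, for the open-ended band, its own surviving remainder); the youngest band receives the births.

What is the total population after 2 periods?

56347

Let band 1 be 0–19 through band 4 = 60+.
Period 1.
Births: 7800 * 0.171 = 1334  |  28000 * 0.064 = 1792 → 3126
Band 2: 20600 * 0.987 = 20332
Band 3: 7800 * 0.983 = 7667
Band 4: 28000 * 0.952 + 12500 * 0.636 = 26656 + 7950 = 34606
Population now: 0–19=3126, 20–39=20332, 40–59=7667, 60+=34606
Period 2.
Births: 20332 * 0.171 = 3477  |  7667 * 0.064 = 491 → 3968
Band 2: 3126 * 0.987 = 3085
Band 3: 20332 * 0.983 = 19986
Band 4: 7667 * 0.952 + 34606 * 0.636 = 7299 + 22009 = 29308
Population now: 0–19=3968, 20–39=3085, 40–59=19986, 60+=29308
Total after period 2: 3968 + 3085 + 19986 + 29308 = 56347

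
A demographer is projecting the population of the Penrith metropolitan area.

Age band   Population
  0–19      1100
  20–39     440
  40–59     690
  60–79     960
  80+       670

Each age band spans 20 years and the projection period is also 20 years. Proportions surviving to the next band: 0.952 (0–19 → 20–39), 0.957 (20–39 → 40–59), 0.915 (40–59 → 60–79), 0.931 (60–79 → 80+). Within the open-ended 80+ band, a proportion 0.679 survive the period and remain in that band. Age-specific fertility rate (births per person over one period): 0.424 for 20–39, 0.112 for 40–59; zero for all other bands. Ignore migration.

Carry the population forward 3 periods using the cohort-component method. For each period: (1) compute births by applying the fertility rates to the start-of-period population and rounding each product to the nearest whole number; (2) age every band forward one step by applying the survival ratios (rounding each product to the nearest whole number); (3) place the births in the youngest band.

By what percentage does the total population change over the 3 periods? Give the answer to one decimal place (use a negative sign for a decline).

-16.6

(Groups numbered youngest = 1 to oldest = 5.)
— Period 1 —
Births: 440 × 0.424 = 187 ; 690 × 0.112 = 77 → 264
Group 2: 1100 × 0.952 = 1047
Group 3: 440 × 0.957 = 421
Group 4: 690 × 0.915 = 631
Group 5: 960 × 0.931 + 670 × 0.679 = 894 + 455 = 1349
Population now: 0–19=264, 20–39=1047, 40–59=421, 60–79=631, 80+=1349
— Period 2 —
Births: 1047 × 0.424 = 444 ; 421 × 0.112 = 47 → 491
Group 2: 264 × 0.952 = 251
Group 3: 1047 × 0.957 = 1002
Group 4: 421 × 0.915 = 385
Group 5: 631 × 0.931 + 1349 × 0.679 = 587 + 916 = 1503
Population now: 0–19=491, 20–39=251, 40–59=1002, 60–79=385, 80+=1503
— Period 3 —
Births: 251 × 0.424 = 106 ; 1002 × 0.112 = 112 → 218
Group 2: 491 × 0.952 = 467
Group 3: 251 × 0.957 = 240
Group 4: 1002 × 0.915 = 917
Group 5: 385 × 0.931 + 1503 × 0.679 = 358 + 1021 = 1379
Population now: 0–19=218, 20–39=467, 40–59=240, 60–79=917, 80+=1379
Total: 3860 → 3221; change = -639; percentage change = -16.6%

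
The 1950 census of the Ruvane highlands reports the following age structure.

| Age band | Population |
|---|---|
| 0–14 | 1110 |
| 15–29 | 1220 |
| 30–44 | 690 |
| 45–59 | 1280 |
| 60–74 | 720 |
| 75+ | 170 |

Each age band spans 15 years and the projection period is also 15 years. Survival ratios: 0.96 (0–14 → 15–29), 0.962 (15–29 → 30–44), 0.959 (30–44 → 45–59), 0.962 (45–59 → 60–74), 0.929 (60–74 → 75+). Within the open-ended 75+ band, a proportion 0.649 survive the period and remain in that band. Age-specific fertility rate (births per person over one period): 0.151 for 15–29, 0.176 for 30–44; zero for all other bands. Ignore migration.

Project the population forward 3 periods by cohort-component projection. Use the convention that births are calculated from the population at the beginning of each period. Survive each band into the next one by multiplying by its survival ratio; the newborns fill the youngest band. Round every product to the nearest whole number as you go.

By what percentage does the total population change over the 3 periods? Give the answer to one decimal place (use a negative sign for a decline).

After projecting period 1:
Births: 1220 × 0.151 = 184  |  690 × 0.176 = 121 ⇒ total 305
15–29: 1110 × 0.96 = 1066
30–44: 1220 × 0.962 = 1174
45–59: 690 × 0.959 = 662
60–74: 1280 × 0.962 = 1231
75+: 720 × 0.929 + 170 × 0.649 = 669 + 110 = 779
End of period: [305, 1066, 1174, 662, 1231, 779]
After projecting period 2:
Births: 1066 × 0.151 = 161  |  1174 × 0.176 = 207 ⇒ total 368
15–29: 305 × 0.96 = 293
30–44: 1066 × 0.962 = 1025
45–59: 1174 × 0.959 = 1126
60–74: 662 × 0.962 = 637
75+: 1231 × 0.929 + 779 × 0.649 = 1144 + 506 = 1650
End of period: [368, 293, 1025, 1126, 637, 1650]
After projecting period 3:
Births: 293 × 0.151 = 44  |  1025 × 0.176 = 180 ⇒ total 224
15–29: 368 × 0.96 = 353
30–44: 293 × 0.962 = 282
45–59: 1025 × 0.959 = 983
60–74: 1126 × 0.962 = 1083
75+: 637 × 0.929 + 1650 × 0.649 = 592 + 1071 = 1663
End of period: [224, 353, 282, 983, 1083, 1663]
Total: 5190 → 4588; change = -602; percentage change = -11.6%

-11.6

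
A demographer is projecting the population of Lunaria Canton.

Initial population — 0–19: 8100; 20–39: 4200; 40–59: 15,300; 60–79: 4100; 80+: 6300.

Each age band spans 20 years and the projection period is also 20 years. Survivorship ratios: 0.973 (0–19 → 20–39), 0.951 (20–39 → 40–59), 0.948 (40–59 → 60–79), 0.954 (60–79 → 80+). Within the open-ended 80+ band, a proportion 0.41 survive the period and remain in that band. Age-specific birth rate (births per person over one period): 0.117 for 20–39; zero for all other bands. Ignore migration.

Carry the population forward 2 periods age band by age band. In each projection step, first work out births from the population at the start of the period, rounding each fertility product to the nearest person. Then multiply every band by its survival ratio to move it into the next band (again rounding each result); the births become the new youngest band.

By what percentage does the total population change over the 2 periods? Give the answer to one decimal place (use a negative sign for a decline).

— Period 1 —
Births: 4200 × 0.117 = 491
20–39: 8100 × 0.973 = 7881
40–59: 4200 × 0.951 = 3994
60–79: 15300 × 0.948 = 14504
80+: 4100 × 0.954 + 6300 × 0.41 = 3911 + 2583 = 6494
Giving 491 / 7881 / 3994 / 14504 / 6494.
— Period 2 —
Births: 7881 × 0.117 = 922
20–39: 491 × 0.973 = 478
40–59: 7881 × 0.951 = 7495
60–79: 3994 × 0.948 = 3786
80+: 14504 × 0.954 + 6494 × 0.41 = 13837 + 2663 = 16500
Giving 922 / 478 / 7495 / 3786 / 16500.
Total: 38000 → 29181; change = -8819; percentage change = -23.2%

-23.2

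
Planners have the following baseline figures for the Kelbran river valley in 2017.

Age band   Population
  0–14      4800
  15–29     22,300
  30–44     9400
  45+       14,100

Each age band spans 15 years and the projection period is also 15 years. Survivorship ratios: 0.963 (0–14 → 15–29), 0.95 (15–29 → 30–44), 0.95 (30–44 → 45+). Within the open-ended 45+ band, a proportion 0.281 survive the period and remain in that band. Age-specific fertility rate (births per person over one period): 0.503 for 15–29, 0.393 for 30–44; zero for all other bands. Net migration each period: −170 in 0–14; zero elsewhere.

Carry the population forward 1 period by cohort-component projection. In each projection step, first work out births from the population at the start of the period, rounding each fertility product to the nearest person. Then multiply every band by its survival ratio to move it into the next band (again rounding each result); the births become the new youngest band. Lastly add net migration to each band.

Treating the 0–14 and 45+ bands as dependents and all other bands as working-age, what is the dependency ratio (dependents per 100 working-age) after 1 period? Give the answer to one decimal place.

107.1

Period 1.
Births: 22300 * 0.503 = 11217  |  9400 * 0.393 = 3694 → total 14911
15–29: 4800 * 0.963 = 4622
30–44: 22300 * 0.95 = 21185
45+: 9400 * 0.95 + 14100 * 0.281 = 8930 + 3962 = 12892
Net migration: 0–14 − 170 → 14741
Population now: 0–14=14741, 15–29=4622, 30–44=21185, 45+=12892
Dependents (band 0–14 + band 45+) = 14741 + 12892 = 27633; working-age = 25807; ratio = 27633/25807 × 100 = 107.1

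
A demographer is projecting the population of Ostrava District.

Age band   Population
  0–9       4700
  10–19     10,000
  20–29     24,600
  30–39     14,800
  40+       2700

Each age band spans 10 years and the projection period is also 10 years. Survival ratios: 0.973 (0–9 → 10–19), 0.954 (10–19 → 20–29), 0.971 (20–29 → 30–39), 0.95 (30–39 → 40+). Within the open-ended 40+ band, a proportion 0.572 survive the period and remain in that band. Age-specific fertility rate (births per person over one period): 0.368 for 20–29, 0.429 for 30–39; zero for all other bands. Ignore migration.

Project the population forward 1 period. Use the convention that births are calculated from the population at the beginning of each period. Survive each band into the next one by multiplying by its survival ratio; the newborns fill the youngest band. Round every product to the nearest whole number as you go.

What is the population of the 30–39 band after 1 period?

Let band 1 be 0–9 through band 5 = 40+.
Period 1.
Births: 24600 * 0.368 = 9053  |  14800 * 0.429 = 6349 — total 15402
Band 2: 4700 * 0.973 = 4573
Band 3: 10000 * 0.954 = 9540
Band 4: 24600 * 0.971 = 23887
Band 5: 14800 * 0.95 + 2700 * 0.572 = 14060 + 1544 = 15604
Giving 15402 / 4573 / 9540 / 23887 / 15604.

23887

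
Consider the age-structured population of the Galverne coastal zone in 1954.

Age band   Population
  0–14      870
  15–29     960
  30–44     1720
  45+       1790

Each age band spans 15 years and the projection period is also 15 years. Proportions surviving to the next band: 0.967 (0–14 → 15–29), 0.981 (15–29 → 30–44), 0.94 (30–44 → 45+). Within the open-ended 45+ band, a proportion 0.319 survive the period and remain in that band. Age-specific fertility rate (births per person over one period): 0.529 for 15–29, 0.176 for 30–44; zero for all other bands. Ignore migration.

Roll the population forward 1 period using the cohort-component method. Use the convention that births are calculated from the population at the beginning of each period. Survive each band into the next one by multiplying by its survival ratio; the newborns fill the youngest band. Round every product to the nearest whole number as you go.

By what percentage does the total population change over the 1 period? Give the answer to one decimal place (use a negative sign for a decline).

-10.4

Period 1:
Births: 960 × 0.529 = 508 ; 1720 × 0.176 = 303 → 811
15–29: 870 × 0.967 = 841
30–44: 960 × 0.981 = 942
45+: 1720 × 0.94 + 1790 × 0.319 = 1617 + 571 = 2188
Giving 811 / 841 / 942 / 2188.
Total: 5340 → 4782; change = -558; percentage change = -10.4%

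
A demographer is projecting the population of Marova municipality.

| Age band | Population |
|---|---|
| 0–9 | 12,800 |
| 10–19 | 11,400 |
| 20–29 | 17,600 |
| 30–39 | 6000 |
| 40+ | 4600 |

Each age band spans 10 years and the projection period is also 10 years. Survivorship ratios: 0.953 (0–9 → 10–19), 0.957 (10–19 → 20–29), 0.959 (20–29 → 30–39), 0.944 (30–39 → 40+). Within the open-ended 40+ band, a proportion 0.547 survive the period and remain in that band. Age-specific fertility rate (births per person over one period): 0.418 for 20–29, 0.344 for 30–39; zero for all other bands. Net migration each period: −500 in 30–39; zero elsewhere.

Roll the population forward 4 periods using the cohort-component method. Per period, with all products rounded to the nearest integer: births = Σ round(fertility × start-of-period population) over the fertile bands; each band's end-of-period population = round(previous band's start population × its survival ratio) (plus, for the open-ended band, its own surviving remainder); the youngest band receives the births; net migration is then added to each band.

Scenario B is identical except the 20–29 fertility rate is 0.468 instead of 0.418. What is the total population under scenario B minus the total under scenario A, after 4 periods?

After projecting period 1:
Births: 17600 * 0.418 = 7357  |  6000 * 0.344 = 2064 ⇒ total 9421
10–19: 12800 * 0.953 = 12198
20–29: 11400 * 0.957 = 10910
30–39: 17600 * 0.959 = 16878
40+: 6000 * 0.944 + 4600 * 0.547 = 5664 + 2516 = 8180
Net migration: 30–39 − 500 → 16378
Population now: 0–9=9421, 10–19=12198, 20–29=10910, 30–39=16378, 40+=8180
After projecting period 2:
Births: 10910 * 0.418 = 4560  |  16378 * 0.344 = 5634 ⇒ total 10194
10–19: 9421 * 0.953 = 8978
20–29: 12198 * 0.957 = 11673
30–39: 10910 * 0.959 = 10463
40+: 16378 * 0.944 + 8180 * 0.547 = 15461 + 4474 = 19935
Net migration: 30–39 − 500 → 9963
Population now: 0–9=10194, 10–19=8978, 20–29=11673, 30–39=9963, 40+=19935
After projecting period 3:
Births: 11673 * 0.418 = 4879  |  9963 * 0.344 = 3427 ⇒ total 8306
10–19: 10194 * 0.953 = 9715
20–29: 8978 * 0.957 = 8592
30–39: 11673 * 0.959 = 11194
40+: 9963 * 0.944 + 19935 * 0.547 = 9405 + 10904 = 20309
Net migration: 30–39 − 500 → 10694
Population now: 0–9=8306, 10–19=9715, 20–29=8592, 30–39=10694, 40+=20309
After projecting period 4:
Births: 8592 * 0.418 = 3591  |  10694 * 0.344 = 3679 ⇒ total 7270
10–19: 8306 * 0.953 = 7916
20–29: 9715 * 0.957 = 9297
30–39: 8592 * 0.959 = 8240
40+: 10694 * 0.944 + 20309 * 0.547 = 10095 + 11109 = 21204
Net migration: 30–39 − 500 → 7740
Population now: 0–9=7270, 10–19=7916, 20–29=9297, 30–39=7740, 40+=21204
Scenario A total after 4 periods: 53427
Scenario B projection —
After projecting period 1:
Births: 17600 * 0.468 = 8237  |  6000 * 0.344 = 2064 ⇒ total 10301
10–19: 12800 * 0.953 = 12198
20–29: 11400 * 0.957 = 10910
30–39: 17600 * 0.959 = 16878
40+: 6000 * 0.944 + 4600 * 0.547 = 5664 + 2516 = 8180
Net migration: 30–39 − 500 → 16378
Population now: 0–9=10301, 10–19=12198, 20–29=10910, 30–39=16378, 40+=8180
After projecting period 2:
Births: 10910 * 0.468 = 5106  |  16378 * 0.344 = 5634 ⇒ total 10740
10–19: 10301 * 0.953 = 9817
20–29: 12198 * 0.957 = 11673
30–39: 10910 * 0.959 = 10463
40+: 16378 * 0.944 + 8180 * 0.547 = 15461 + 4474 = 19935
Net migration: 30–39 − 500 → 9963
Population now: 0–9=10740, 10–19=9817, 20–29=11673, 30–39=9963, 40+=19935
After projecting period 3:
Births: 11673 * 0.468 = 5463  |  9963 * 0.344 = 3427 ⇒ total 8890
10–19: 10740 * 0.953 = 10235
20–29: 9817 * 0.957 = 9395
30–39: 11673 * 0.959 = 11194
40+: 9963 * 0.944 + 19935 * 0.547 = 9405 + 10904 = 20309
Net migration: 30–39 − 500 → 10694
Population now: 0–9=8890, 10–19=10235, 20–29=9395, 30–39=10694, 40+=20309
After projecting period 4:
Births: 9395 * 0.468 = 4397  |  10694 * 0.344 = 3679 ⇒ total 8076
10–19: 8890 * 0.953 = 8472
20–29: 10235 * 0.957 = 9795
30–39: 9395 * 0.959 = 9010
40+: 10694 * 0.944 + 20309 * 0.547 = 10095 + 11109 = 21204
Net migration: 30–39 − 500 → 8510
Population now: 0–9=8076, 10–19=8472, 20–29=9795, 30–39=8510, 40+=21204
Scenario B total after 4 periods: 56057
Difference B − A = 56057 − 53427 = 2630

2630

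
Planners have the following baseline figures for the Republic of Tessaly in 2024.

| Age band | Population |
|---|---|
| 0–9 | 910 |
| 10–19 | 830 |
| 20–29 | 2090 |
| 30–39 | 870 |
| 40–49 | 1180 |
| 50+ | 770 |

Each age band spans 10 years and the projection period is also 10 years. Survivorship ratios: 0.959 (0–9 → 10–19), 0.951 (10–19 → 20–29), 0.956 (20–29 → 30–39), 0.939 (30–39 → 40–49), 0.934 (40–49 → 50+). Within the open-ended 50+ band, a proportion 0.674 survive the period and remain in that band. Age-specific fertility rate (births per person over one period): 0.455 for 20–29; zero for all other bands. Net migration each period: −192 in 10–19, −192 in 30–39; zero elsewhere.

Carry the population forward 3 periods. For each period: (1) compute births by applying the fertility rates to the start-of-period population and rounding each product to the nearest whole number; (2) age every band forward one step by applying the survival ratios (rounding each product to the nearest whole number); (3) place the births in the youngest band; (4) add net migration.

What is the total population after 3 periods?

[period 1]
Births: 2090 * 0.455 = 951
10–19: 910 * 0.959 = 873
20–29: 830 * 0.951 = 789
30–39: 2090 * 0.956 = 1998
40–49: 870 * 0.939 = 817
50+: 1180 * 0.934 + 770 * 0.674 = 1102 + 519 = 1621
Net migration: 10–19 − 192 → 681; 30–39 − 192 → 1806
Population now: 0–9=951, 10–19=681, 20–29=789, 30–39=1806, 40–49=817, 50+=1621
[period 2]
Births: 789 * 0.455 = 359
10–19: 951 * 0.959 = 912
20–29: 681 * 0.951 = 648
30–39: 789 * 0.956 = 754
40–49: 1806 * 0.939 = 1696
50+: 817 * 0.934 + 1621 * 0.674 = 763 + 1093 = 1856
Net migration: 10–19 − 192 → 720; 30–39 − 192 → 562
Population now: 0–9=359, 10–19=720, 20–29=648, 30–39=562, 40–49=1696, 50+=1856
[period 3]
Births: 648 * 0.455 = 295
10–19: 359 * 0.959 = 344
20–29: 720 * 0.951 = 685
30–39: 648 * 0.956 = 619
40–49: 562 * 0.939 = 528
50+: 1696 * 0.934 + 1856 * 0.674 = 1584 + 1251 = 2835
Net migration: 10–19 − 192 → 152; 30–39 − 192 → 427
Population now: 0–9=295, 10–19=152, 20–29=685, 30–39=427, 40–49=528, 50+=2835
Total after period 3: 295 + 152 + 685 + 427 + 528 + 2835 = 4922

4922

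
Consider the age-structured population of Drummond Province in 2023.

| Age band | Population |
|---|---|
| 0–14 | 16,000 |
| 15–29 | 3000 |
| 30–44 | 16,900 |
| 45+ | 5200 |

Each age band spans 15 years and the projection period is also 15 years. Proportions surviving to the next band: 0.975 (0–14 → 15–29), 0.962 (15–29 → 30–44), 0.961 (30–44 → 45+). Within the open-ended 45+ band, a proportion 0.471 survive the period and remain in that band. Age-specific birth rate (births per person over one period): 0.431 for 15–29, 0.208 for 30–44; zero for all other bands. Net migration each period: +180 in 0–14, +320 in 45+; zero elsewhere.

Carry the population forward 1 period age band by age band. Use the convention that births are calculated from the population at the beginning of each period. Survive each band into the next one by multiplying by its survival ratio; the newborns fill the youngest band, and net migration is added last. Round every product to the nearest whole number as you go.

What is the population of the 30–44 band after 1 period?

2886

(Groups numbered youngest = 1 to oldest = 4.)
Period 1.
Births: 3000 × 0.431 = 1293 ; 16900 × 0.208 = 3515 — total 4808
Group 2: 16000 × 0.975 = 15600
Group 3: 3000 × 0.962 = 2886
Group 4: 16900 × 0.961 + 5200 × 0.471 = 16241 + 2449 = 18690
Net migration: Group 1 + 180 → 4988; Group 4 + 320 → 19010
End of period: [4988, 15600, 2886, 19010]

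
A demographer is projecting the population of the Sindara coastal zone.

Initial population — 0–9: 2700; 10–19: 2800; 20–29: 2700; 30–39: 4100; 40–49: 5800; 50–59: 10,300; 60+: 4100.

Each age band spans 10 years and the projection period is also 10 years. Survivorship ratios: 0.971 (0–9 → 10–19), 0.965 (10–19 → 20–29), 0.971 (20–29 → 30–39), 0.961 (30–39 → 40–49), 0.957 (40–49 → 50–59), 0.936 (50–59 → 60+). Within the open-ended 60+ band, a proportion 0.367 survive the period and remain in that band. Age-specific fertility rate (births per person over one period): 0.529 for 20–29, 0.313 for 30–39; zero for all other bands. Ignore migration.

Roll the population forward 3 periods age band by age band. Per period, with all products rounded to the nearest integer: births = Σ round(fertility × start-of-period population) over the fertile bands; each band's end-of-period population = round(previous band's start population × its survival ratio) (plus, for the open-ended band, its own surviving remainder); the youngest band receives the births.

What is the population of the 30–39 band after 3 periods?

After projecting period 1:
Births: 2700 × 0.529 = 1428  |  4100 × 0.313 = 1283 → 2711
10–19: 2700 × 0.971 = 2622
20–29: 2800 × 0.965 = 2702
30–39: 2700 × 0.971 = 2622
40–49: 4100 × 0.961 = 3940
50–59: 5800 × 0.957 = 5551
60+: 10300 × 0.936 + 4100 × 0.367 = 9641 + 1505 = 11146
Giving 2711 / 2622 / 2702 / 2622 / 3940 / 5551 / 11146.
After projecting period 2:
Births: 2702 × 0.529 = 1429  |  2622 × 0.313 = 821 → 2250
10–19: 2711 × 0.971 = 2632
20–29: 2622 × 0.965 = 2530
30–39: 2702 × 0.971 = 2624
40–49: 2622 × 0.961 = 2520
50–59: 3940 × 0.957 = 3771
60+: 5551 × 0.936 + 11146 × 0.367 = 5196 + 4091 = 9287
Giving 2250 / 2632 / 2530 / 2624 / 2520 / 3771 / 9287.
After projecting period 3:
Births: 2530 × 0.529 = 1338  |  2624 × 0.313 = 821 → 2159
10–19: 2250 × 0.971 = 2185
20–29: 2632 × 0.965 = 2540
30–39: 2530 × 0.971 = 2457
40–49: 2624 × 0.961 = 2522
50–59: 2520 × 0.957 = 2412
60+: 3771 × 0.936 + 9287 × 0.367 = 3530 + 3408 = 6938
Giving 2159 / 2185 / 2540 / 2457 / 2522 / 2412 / 6938.

2457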